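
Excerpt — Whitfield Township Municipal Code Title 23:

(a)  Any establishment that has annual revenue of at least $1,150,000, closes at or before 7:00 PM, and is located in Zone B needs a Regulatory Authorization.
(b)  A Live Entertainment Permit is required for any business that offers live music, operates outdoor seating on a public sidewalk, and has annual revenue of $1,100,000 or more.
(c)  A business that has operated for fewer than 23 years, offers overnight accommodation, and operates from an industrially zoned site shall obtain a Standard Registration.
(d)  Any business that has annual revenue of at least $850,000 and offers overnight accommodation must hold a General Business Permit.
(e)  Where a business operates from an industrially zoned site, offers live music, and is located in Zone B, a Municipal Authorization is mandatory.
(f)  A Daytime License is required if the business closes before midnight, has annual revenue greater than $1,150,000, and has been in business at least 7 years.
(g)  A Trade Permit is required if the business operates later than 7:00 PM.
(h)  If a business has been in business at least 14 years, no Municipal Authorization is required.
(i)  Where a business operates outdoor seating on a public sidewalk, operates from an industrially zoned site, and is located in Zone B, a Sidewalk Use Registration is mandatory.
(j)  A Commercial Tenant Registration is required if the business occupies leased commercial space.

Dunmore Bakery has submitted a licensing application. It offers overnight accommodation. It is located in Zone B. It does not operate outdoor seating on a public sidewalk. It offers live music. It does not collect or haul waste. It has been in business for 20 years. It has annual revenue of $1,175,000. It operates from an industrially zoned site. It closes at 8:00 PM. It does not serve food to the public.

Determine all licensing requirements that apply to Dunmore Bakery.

Daytime License, General Business Permit, Standard Registration, Trade Permit

(a) revenue $1,175,000 ≥ $1,150,000; closes 8:00 PM, after 7:00 PM; is located in Zone B → Regulatory Authorization not required.
(b) offers live music; does not operate outdoor seating on a public sidewalk; revenue $1,175,000 ≥ $1,100,000 → Live Entertainment Permit not required.
(c) years in business 20 < 23; offers overnight accommodation; operates from an industrially zoned site → Standard Registration required.
(d) revenue $1,175,000 ≥ $850,000; offers overnight accommodation → General Business Permit required.
(e) operates from an industrially zoned site; offers live music; is located in Zone B → Municipal Authorization required.
(f) closes 8:00 PM, at/before midnight; revenue $1,175,000 > $1,150,000; years in business 20 ≥ 7 → Daytime License required.
(g) closes 8:00 PM, after 7:00 PM → Trade Permit required.
(h) years in business 20 ≥ 14 → exempt from Municipal Authorization.
(i) does not operate outdoor seating on a public sidewalk; operates from an industrially zoned site; is located in Zone B → Sidewalk Use Registration not required.
(j) operates from an industrially zoned site (not: occupies leased commercial space) → Commercial Tenant Registration not required.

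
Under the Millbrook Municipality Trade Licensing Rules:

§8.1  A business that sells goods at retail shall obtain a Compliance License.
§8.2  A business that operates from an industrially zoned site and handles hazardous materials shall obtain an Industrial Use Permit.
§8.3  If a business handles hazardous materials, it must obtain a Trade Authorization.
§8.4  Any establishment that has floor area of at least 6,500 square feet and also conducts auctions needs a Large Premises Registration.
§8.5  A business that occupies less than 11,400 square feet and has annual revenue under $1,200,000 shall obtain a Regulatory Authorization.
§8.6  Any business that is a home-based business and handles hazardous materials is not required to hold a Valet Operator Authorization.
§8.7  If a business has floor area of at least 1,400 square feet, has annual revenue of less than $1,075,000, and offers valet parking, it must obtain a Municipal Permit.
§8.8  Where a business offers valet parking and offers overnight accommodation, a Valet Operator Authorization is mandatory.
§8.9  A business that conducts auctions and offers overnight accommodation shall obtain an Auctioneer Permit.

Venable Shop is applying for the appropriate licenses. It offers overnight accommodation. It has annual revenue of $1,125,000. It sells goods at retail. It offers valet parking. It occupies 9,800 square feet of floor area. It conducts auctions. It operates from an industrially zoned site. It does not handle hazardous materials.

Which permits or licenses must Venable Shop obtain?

Auctioneer Permit, Compliance License, Large Premises Registration, Regulatory Authorization, Valet Operator Authorization

§8.1 sells goods at retail → Compliance License required.
§8.2 operates from an industrially zoned site; does not handle hazardous materials → Industrial Use Permit not required.
§8.3 does not handle hazardous materials → Trade Authorization not required.
§8.4 floor area 9,800 square feet ≥ 6,500 square feet; conducts auctions → Large Premises Registration required.
§8.5 floor area 9,800 square feet < 11,400 square feet; revenue $1,125,000 < $1,200,000 → Regulatory Authorization required.
§8.6 operates from an industrially zoned site (not: is a home-based business); does not handle hazardous materials → Valet Operator Authorization exemption does not apply.
§8.7 floor area 9,800 square feet ≥ 1,400 square feet; revenue $1,125,000 ≥ $1,075,000; offers valet parking → Municipal Permit not required.
§8.8 offers valet parking; offers overnight accommodation → Valet Operator Authorization required.
§8.9 conducts auctions; offers overnight accommodation → Auctioneer Permit required.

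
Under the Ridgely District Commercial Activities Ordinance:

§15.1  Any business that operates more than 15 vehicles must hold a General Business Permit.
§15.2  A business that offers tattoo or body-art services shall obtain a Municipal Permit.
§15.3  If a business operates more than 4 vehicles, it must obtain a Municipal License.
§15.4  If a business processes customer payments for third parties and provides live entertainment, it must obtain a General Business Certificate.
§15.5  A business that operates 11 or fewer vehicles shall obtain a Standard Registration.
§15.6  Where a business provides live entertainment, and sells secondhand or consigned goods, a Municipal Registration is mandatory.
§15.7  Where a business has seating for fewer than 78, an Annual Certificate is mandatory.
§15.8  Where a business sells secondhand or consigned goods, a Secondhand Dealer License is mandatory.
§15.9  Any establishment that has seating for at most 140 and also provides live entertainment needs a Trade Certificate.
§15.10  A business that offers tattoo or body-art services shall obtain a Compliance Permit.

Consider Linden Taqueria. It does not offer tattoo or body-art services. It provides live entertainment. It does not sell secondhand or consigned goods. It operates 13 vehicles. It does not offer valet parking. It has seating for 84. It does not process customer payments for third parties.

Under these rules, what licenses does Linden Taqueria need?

Municipal License, Trade Certificate

§15.1 vehicles 13 ≤ 15 → General Business Permit not required.
§15.2 does not offer tattoo or body-art services → Municipal Permit not required.
§15.3 vehicles 13 > 4 → Municipal License required.
§15.4 does not process customer payments for third parties; provides live entertainment → General Business Certificate not required.
§15.5 vehicles 13 > 11 → Standard Registration not required.
§15.6 provides live entertainment; does not sell secondhand or consigned goods → Municipal Registration not required.
§15.7 seating 84 ≥ 78 → Annual Certificate not required.
§15.8 does not sell secondhand or consigned goods → Secondhand Dealer License not required.
§15.9 seating 84 ≤ 140; provides live entertainment → Trade Certificate required.
§15.10 does not offer tattoo or body-art services → Compliance Permit not required.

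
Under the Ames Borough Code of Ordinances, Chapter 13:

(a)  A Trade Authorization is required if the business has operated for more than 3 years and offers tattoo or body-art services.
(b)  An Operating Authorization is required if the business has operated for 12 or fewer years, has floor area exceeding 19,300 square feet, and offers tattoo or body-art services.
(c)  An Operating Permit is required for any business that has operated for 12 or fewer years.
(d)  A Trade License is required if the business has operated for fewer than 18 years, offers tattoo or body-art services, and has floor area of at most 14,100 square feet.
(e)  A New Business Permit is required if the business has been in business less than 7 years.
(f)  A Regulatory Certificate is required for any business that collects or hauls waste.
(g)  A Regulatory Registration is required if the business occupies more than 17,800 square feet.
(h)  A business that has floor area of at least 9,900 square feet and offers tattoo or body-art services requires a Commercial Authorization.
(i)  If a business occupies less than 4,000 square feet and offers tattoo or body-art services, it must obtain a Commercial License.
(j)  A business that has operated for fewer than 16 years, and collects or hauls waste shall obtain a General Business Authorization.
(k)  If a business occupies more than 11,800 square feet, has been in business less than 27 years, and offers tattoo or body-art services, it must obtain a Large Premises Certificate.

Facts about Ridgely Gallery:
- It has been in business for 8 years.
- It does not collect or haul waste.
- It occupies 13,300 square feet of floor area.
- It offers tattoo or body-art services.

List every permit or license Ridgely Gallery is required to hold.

(a) years in business 8 > 3; offers tattoo or body-art services → Trade Authorization required.
(b) years in business 8 ≤ 12; floor area 13,300 square feet ≤ 19,300 square feet; offers tattoo or body-art services → Operating Authorization not required.
(c) years in business 8 ≤ 12 → Operating Permit required.
(d) years in business 8 < 18; offers tattoo or body-art services; floor area 13,300 square feet ≤ 14,100 square feet → Trade License required.
(e) years in business 8 ≥ 7 → New Business Permit not required.
(f) does not collect or haul waste → Regulatory Certificate not required.
(g) floor area 13,300 square feet ≤ 17,800 square feet → Regulatory Registration not required.
(h) floor area 13,300 square feet ≥ 9,900 square feet; offers tattoo or body-art services → Commercial Authorization required.
(i) floor area 13,300 square feet ≥ 4,000 square feet; offers tattoo or body-art services → Commercial License not required.
(j) years in business 8 < 16; does not collect or haul waste → General Business Authorization not required.
(k) floor area 13,300 square feet > 11,800 square feet; years in business 8 < 27; offers tattoo or body-art services → Large Premises Certificate required.

Commercial Authorization, Large Premises Certificate, Operating Permit, Trade Authorization, Trade License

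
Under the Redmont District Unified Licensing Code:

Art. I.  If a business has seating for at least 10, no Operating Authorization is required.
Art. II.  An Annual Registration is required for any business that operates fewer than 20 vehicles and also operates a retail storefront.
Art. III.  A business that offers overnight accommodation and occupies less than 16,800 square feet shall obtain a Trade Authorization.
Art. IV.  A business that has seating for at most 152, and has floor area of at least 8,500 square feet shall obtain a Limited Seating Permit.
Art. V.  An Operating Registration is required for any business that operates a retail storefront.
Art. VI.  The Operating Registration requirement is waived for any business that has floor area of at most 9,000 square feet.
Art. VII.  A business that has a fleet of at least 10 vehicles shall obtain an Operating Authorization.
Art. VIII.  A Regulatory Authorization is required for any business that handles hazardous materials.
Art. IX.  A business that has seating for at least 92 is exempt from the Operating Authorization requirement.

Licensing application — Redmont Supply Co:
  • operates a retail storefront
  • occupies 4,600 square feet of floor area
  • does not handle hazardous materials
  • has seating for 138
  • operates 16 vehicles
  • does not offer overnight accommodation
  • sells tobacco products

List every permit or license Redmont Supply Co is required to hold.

Art. I. seating 138 ≥ 10 → exempt from Operating Authorization.
Art. II. vehicles 16 < 20; operates a retail storefront → Annual Registration required.
Art. III. does not offer overnight accommodation; floor area 4,600 square feet < 16,800 square feet → Trade Authorization not required.
Art. IV. seating 138 ≤ 152; floor area 4,600 square feet < 8,500 square feet → Limited Seating Permit not required.
Art. V. operates a retail storefront → Operating Registration required.
Art. VI. floor area 4,600 square feet ≤ 9,000 square feet → exempt from Operating Registration.
Art. VII. vehicles 16 ≥ 10 → Operating Authorization required.
Art. VIII. does not handle hazardous materials → Regulatory Authorization not required.
Art. IX. seating 138 ≥ 92 → exempt from Operating Authorization.

Annual Registration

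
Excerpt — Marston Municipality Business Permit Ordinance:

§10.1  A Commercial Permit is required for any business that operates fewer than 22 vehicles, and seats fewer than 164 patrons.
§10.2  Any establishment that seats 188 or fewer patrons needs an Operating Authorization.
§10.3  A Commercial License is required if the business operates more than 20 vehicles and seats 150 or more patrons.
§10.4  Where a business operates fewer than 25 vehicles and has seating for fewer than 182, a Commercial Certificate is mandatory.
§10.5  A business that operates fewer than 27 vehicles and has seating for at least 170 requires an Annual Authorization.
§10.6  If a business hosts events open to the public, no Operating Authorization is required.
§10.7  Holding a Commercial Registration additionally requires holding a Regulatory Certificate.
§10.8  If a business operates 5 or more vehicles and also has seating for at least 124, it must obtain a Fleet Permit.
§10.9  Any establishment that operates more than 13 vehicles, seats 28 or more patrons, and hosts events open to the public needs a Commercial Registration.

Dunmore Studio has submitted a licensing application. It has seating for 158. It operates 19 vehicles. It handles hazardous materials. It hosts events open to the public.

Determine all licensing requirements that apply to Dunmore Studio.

§10.1 vehicles 19 < 22; seating 158 < 164 → Commercial Permit required.
§10.2 seating 158 ≤ 188 → Operating Authorization required.
§10.3 vehicles 19 ≤ 20; seating 158 ≥ 150 → Commercial License not required.
§10.4 vehicles 19 < 25; seating 158 < 182 → Commercial Certificate required.
§10.5 vehicles 19 < 27; seating 158 < 170 → Annual Authorization not required.
§10.6 hosts events open to the public → exempt from Operating Authorization.
§10.7 Commercial Registration is required → Regulatory Certificate also required.
§10.8 vehicles 19 ≥ 5; seating 158 ≥ 124 → Fleet Permit required.
§10.9 vehicles 19 > 13; seating 158 ≥ 28; hosts events open to the public → Commercial Registration required.

Commercial Certificate, Commercial Permit, Commercial Registration, Fleet Permit, Regulatory Certificate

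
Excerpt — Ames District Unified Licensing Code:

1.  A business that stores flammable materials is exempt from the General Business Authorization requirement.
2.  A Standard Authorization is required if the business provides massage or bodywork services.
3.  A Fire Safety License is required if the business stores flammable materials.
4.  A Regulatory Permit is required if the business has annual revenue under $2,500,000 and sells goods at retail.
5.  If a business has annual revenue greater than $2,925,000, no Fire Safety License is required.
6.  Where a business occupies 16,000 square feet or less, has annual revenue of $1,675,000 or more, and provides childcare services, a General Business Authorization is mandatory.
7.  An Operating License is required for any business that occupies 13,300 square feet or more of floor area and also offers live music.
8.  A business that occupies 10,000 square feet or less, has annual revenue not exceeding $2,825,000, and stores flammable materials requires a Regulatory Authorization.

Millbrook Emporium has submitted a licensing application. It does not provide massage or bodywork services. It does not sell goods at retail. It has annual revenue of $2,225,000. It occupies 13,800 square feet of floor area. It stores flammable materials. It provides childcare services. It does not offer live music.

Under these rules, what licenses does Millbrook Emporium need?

Fire Safety License

1. stores flammable materials → exempt from General Business Authorization.
2. does not provide massage or bodywork services → Standard Authorization not required.
3. stores flammable materials → Fire Safety License required.
4. revenue $2,225,000 < $2,500,000; does not sell goods at retail → Regulatory Permit not required.
5. revenue $2,225,000 ≤ $2,925,000 → Fire Safety License exemption does not apply.
6. floor area 13,800 square feet ≤ 16,000 square feet; revenue $2,225,000 ≥ $1,675,000; provides childcare services → General Business Authorization required.
7. floor area 13,800 square feet ≥ 13,300 square feet; does not offer live music → Operating License not required.
8. floor area 13,800 square feet > 10,000 square feet; revenue $2,225,000 ≤ $2,825,000; stores flammable materials → Regulatory Authorization not required.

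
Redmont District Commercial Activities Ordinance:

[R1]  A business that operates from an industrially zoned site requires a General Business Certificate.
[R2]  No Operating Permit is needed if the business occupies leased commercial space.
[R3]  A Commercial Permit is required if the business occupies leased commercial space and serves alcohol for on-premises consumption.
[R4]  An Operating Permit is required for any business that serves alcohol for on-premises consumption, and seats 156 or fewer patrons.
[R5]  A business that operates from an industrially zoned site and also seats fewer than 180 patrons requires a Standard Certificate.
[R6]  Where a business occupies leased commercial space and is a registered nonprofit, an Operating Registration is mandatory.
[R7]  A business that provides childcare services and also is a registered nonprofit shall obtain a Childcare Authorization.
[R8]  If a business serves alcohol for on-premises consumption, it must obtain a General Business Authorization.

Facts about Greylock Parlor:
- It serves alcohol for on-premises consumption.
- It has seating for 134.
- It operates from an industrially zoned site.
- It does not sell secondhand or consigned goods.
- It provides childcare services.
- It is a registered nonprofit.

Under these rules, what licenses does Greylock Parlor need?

Childcare Authorization, General Business Authorization, General Business Certificate, Operating Permit, Standard Certificate

[R1] operates from an industrially zoned site → General Business Certificate required.
[R2] operates from an industrially zoned site (not: occupies leased commercial space) → Operating Permit exemption does not apply.
[R3] operates from an industrially zoned site (not: occupies leased commercial space); serves alcohol for on-premises consumption → Commercial Permit not required.
[R4] serves alcohol for on-premises consumption; seating 134 ≤ 156 → Operating Permit required.
[R5] operates from an industrially zoned site; seating 134 < 180 → Standard Certificate required.
[R6] operates from an industrially zoned site (not: occupies leased commercial space); is a registered nonprofit → Operating Registration not required.
[R7] provides childcare services; is a registered nonprofit → Childcare Authorization required.
[R8] serves alcohol for on-premises consumption → General Business Authorization required.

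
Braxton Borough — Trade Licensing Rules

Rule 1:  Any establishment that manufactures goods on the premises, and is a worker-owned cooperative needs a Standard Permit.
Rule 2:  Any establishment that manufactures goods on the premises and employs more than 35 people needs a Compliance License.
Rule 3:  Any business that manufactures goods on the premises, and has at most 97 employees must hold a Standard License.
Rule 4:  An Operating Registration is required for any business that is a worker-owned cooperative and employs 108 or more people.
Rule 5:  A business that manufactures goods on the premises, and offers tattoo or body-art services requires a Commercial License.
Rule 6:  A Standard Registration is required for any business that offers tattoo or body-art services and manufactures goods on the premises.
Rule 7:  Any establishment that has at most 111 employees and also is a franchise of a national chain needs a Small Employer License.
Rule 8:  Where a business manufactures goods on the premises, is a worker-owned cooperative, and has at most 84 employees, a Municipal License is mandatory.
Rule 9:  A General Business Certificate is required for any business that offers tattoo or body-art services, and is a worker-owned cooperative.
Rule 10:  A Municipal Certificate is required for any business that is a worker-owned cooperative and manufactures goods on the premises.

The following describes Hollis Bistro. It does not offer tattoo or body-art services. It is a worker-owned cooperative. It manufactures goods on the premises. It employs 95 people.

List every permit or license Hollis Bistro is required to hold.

Rule 1: manufactures goods on the premises; is a worker-owned cooperative → Standard Permit required.
Rule 2: manufactures goods on the premises; employees 95 > 35 → Compliance License required.
Rule 3: manufactures goods on the premises; employees 95 ≤ 97 → Standard License required.
Rule 4: is a worker-owned cooperative; employees 95 < 108 → Operating Registration not required.
Rule 5: manufactures goods on the premises; does not offer tattoo or body-art services → Commercial License not required.
Rule 6: does not offer tattoo or body-art services; manufactures goods on the premises → Standard Registration not required.
Rule 7: employees 95 ≤ 111; is a worker-owned cooperative (not: is a franchise of a national chain) → Small Employer License not required.
Rule 8: manufactures goods on the premises; is a worker-owned cooperative; employees 95 > 84 → Municipal License not required.
Rule 9: does not offer tattoo or body-art services; is a worker-owned cooperative → General Business Certificate not required.
Rule 10: is a worker-owned cooperative; manufactures goods on the premises → Municipal Certificate required.

Compliance License, Municipal Certificate, Standard License, Standard Permit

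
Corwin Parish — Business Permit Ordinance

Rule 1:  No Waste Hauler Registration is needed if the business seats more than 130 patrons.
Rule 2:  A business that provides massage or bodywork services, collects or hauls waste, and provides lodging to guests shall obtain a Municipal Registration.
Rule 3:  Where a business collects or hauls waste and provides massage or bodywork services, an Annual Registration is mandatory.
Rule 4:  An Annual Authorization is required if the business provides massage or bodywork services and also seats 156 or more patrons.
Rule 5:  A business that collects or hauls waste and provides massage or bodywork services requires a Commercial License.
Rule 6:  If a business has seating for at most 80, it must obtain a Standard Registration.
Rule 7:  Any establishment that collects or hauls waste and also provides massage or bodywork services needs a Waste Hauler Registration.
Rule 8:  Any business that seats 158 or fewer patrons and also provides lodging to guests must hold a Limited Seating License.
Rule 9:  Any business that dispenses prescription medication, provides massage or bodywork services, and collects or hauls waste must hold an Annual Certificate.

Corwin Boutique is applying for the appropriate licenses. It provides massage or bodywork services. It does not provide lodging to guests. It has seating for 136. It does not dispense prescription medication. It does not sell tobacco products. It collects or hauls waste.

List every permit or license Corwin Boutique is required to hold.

Annual Registration, Commercial License

Rule 1: seating 136 > 130 → exempt from Waste Hauler Registration.
Rule 2: provides massage or bodywork services; collects or hauls waste; does not provide lodging to guests → Municipal Registration not required.
Rule 3: collects or hauls waste; provides massage or bodywork services → Annual Registration required.
Rule 4: provides massage or bodywork services; seating 136 < 156 → Annual Authorization not required.
Rule 5: collects or hauls waste; provides massage or bodywork services → Commercial License required.
Rule 6: seating 136 > 80 → Standard Registration not required.
Rule 7: collects or hauls waste; provides massage or bodywork services → Waste Hauler Registration required.
Rule 8: seating 136 ≤ 158; does not provide lodging to guests → Limited Seating License not required.
Rule 9: does not dispense prescription medication; provides massage or bodywork services; collects or hauls waste → Annual Certificate not required.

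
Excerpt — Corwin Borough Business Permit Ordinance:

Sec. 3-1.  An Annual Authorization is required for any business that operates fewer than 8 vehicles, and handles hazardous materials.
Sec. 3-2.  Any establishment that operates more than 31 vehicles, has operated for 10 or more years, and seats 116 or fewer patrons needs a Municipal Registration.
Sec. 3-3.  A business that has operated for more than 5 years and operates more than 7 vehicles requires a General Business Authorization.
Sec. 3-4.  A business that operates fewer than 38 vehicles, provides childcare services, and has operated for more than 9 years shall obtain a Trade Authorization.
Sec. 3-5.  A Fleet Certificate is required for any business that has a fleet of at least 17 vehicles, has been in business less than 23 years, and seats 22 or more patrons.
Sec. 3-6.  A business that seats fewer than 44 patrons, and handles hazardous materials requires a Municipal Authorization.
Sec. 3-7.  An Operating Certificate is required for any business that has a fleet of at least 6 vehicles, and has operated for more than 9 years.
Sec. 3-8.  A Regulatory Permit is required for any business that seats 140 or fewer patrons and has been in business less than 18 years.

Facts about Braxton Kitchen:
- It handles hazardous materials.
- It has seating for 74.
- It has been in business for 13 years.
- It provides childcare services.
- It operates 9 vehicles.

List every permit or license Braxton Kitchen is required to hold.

General Business Authorization, Operating Certificate, Regulatory Permit, Trade Authorization

Sec. 3-1. vehicles 9 ≥ 8; handles hazardous materials → Annual Authorization not required.
Sec. 3-2. vehicles 9 ≤ 31; years in business 13 ≥ 10; seating 74 ≤ 116 → Municipal Registration not required.
Sec. 3-3. years in business 13 > 5; vehicles 9 > 7 → General Business Authorization required.
Sec. 3-4. vehicles 9 < 38; provides childcare services; years in business 13 > 9 → Trade Authorization required.
Sec. 3-5. vehicles 9 < 17; years in business 13 < 23; seating 74 ≥ 22 → Fleet Certificate not required.
Sec. 3-6. seating 74 ≥ 44; handles hazardous materials → Municipal Authorization not required.
Sec. 3-7. vehicles 9 ≥ 6; years in business 13 > 9 → Operating Certificate required.
Sec. 3-8. seating 74 ≤ 140; years in business 13 < 18 → Regulatory Permit required.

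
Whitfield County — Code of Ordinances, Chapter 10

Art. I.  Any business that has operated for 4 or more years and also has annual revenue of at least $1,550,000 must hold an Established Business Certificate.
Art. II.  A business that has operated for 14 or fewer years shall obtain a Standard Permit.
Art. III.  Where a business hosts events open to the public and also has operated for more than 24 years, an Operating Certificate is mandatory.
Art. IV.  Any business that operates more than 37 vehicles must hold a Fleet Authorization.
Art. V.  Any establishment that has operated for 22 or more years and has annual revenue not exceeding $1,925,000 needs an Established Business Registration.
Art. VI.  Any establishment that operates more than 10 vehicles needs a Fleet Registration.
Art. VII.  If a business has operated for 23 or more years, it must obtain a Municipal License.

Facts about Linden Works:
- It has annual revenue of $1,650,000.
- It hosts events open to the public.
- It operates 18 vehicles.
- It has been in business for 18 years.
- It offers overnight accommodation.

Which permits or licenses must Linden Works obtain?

Art. I. years in business 18 ≥ 4; revenue $1,650,000 ≥ $1,550,000 → Established Business Certificate required.
Art. II. years in business 18 > 14 → Standard Permit not required.
Art. III. hosts events open to the public; years in business 18 ≤ 24 → Operating Certificate not required.
Art. IV. vehicles 18 ≤ 37 → Fleet Authorization not required.
Art. V. years in business 18 < 22; revenue $1,650,000 ≤ $1,925,000 → Established Business Registration not required.
Art. VI. vehicles 18 > 10 → Fleet Registration required.
Art. VII. years in business 18 < 23 → Municipal License not required.

Established Business Certificate, Fleet Registration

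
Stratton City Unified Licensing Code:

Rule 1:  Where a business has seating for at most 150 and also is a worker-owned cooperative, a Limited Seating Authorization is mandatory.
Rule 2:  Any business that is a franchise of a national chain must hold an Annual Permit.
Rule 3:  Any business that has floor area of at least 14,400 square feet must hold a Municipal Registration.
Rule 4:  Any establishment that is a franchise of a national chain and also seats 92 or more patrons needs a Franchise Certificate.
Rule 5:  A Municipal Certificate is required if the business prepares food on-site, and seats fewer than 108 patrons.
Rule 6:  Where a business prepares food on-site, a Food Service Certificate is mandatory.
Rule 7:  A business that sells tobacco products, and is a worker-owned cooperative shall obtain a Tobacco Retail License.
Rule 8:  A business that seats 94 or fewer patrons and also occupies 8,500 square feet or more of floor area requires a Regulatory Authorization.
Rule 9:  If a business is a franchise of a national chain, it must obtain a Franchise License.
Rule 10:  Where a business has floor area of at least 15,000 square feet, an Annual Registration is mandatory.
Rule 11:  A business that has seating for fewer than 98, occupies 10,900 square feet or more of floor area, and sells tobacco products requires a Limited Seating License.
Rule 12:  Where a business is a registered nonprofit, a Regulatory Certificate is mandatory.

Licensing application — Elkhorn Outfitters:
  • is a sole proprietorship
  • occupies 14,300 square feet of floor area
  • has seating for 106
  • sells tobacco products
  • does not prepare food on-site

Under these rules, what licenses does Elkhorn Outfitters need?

None

Rule 1: seating 106 ≤ 150; is a sole proprietorship (not: is a worker-owned cooperative) → Limited Seating Authorization not required.
Rule 2: is a sole proprietorship (not: is a franchise of a national chain) → Annual Permit not required.
Rule 3: floor area 14,300 square feet < 14,400 square feet → Municipal Registration not required.
Rule 4: is a sole proprietorship (not: is a franchise of a national chain); seating 106 ≥ 92 → Franchise Certificate not required.
Rule 5: does not prepare food on-site; seating 106 < 108 → Municipal Certificate not required.
Rule 6: does not prepare food on-site → Food Service Certificate not required.
Rule 7: sells tobacco products; is a sole proprietorship (not: is a worker-owned cooperative) → Tobacco Retail License not required.
Rule 8: seating 106 > 94; floor area 14,300 square feet ≥ 8,500 square feet → Regulatory Authorization not required.
Rule 9: is a sole proprietorship (not: is a franchise of a national chain) → Franchise License not required.
Rule 10: floor area 14,300 square feet < 15,000 square feet → Annual Registration not required.
Rule 11: seating 106 ≥ 98; floor area 14,300 square feet ≥ 10,900 square feet; sells tobacco products → Limited Seating License not required.
Rule 12: is a sole proprietorship (not: is a registered nonprofit) → Regulatory Certificate not required.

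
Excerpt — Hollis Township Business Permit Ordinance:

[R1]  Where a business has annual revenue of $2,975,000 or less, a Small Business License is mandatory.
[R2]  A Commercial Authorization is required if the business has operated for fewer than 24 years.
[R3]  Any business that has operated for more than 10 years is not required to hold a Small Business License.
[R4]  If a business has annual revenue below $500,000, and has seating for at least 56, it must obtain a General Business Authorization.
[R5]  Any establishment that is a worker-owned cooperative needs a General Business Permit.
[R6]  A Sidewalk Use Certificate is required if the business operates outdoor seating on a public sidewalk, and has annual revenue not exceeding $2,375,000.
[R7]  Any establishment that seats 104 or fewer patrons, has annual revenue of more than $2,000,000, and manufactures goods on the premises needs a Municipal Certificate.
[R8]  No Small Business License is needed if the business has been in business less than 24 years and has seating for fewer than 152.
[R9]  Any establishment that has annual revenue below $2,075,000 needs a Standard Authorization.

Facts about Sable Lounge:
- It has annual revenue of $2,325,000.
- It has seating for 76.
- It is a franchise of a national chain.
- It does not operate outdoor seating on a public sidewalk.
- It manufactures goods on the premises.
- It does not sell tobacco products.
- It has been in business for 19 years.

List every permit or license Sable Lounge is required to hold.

[R1] revenue $2,325,000 ≤ $2,975,000 → Small Business License required.
[R2] years in business 19 < 24 → Commercial Authorization required.
[R3] years in business 19 > 10 → exempt from Small Business License.
[R4] revenue $2,325,000 ≥ $500,000; seating 76 ≥ 56 → General Business Authorization not required.
[R5] is a franchise of a national chain (not: is a worker-owned cooperative) → General Business Permit not required.
[R6] does not operate outdoor seating on a public sidewalk; revenue $2,325,000 ≤ $2,375,000 → Sidewalk Use Certificate not required.
[R7] seating 76 ≤ 104; revenue $2,325,000 > $2,000,000; manufactures goods on the premises → Municipal Certificate required.
[R8] years in business 19 < 24; seating 76 < 152 → exempt from Small Business License.
[R9] revenue $2,325,000 ≥ $2,075,000 → Standard Authorization not required.

Commercial Authorization, Municipal Certificate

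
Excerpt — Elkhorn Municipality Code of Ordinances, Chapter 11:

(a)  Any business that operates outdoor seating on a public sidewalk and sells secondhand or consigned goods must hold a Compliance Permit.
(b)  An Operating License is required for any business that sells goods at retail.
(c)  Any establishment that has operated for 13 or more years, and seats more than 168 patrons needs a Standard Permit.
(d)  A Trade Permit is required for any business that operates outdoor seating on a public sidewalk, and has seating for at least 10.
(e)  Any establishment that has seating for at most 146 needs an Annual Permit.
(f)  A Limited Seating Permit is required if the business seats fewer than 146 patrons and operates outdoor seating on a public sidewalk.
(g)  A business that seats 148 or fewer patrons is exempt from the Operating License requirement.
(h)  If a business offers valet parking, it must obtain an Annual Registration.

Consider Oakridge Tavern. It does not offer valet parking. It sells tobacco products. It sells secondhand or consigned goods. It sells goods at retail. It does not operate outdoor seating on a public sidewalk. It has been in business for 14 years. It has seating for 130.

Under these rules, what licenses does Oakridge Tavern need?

Annual Permit

(a) does not operate outdoor seating on a public sidewalk; sells secondhand or consigned goods → Compliance Permit not required.
(b) sells goods at retail → Operating License required.
(c) years in business 14 ≥ 13; seating 130 ≤ 168 → Standard Permit not required.
(d) does not operate outdoor seating on a public sidewalk; seating 130 ≥ 10 → Trade Permit not required.
(e) seating 130 ≤ 146 → Annual Permit required.
(f) seating 130 < 146; does not operate outdoor seating on a public sidewalk → Limited Seating Permit not required.
(g) seating 130 ≤ 148 → exempt from Operating License.
(h) does not offer valet parking → Annual Registration not required.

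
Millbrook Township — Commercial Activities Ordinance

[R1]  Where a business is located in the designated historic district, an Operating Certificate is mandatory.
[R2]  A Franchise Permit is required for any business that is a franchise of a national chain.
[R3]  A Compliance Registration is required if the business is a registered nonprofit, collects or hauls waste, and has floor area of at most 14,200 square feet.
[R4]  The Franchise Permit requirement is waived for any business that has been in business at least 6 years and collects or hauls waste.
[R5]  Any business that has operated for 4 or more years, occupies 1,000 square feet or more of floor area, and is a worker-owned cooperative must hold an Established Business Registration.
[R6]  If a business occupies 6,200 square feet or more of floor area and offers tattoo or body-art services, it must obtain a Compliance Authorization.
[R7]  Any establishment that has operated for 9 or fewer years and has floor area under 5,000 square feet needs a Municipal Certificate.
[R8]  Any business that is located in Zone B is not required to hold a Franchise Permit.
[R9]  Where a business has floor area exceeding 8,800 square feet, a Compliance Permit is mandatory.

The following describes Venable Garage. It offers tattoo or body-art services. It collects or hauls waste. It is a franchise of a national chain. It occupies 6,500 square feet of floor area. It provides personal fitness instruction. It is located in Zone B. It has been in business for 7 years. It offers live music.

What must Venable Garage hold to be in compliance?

Compliance Authorization

[R1] is located in Zone B (not: is located in the designated historic district) → Operating Certificate not required.
[R2] is a franchise of a national chain → Franchise Permit required.
[R3] is a franchise of a national chain (not: is a registered nonprofit); collects or hauls waste; floor area 6,500 square feet ≤ 14,200 square feet → Compliance Registration not required.
[R4] years in business 7 ≥ 6; collects or hauls waste → exempt from Franchise Permit.
[R5] years in business 7 ≥ 4; floor area 6,500 square feet ≥ 1,000 square feet; is a franchise of a national chain (not: is a worker-owned cooperative) → Established Business Registration not required.
[R6] floor area 6,500 square feet ≥ 6,200 square feet; offers tattoo or body-art services → Compliance Authorization required.
[R7] years in business 7 ≤ 9; floor area 6,500 square feet ≥ 5,000 square feet → Municipal Certificate not required.
[R8] is located in Zone B → exempt from Franchise Permit.
[R9] floor area 6,500 square feet ≤ 8,800 square feet → Compliance Permit not required.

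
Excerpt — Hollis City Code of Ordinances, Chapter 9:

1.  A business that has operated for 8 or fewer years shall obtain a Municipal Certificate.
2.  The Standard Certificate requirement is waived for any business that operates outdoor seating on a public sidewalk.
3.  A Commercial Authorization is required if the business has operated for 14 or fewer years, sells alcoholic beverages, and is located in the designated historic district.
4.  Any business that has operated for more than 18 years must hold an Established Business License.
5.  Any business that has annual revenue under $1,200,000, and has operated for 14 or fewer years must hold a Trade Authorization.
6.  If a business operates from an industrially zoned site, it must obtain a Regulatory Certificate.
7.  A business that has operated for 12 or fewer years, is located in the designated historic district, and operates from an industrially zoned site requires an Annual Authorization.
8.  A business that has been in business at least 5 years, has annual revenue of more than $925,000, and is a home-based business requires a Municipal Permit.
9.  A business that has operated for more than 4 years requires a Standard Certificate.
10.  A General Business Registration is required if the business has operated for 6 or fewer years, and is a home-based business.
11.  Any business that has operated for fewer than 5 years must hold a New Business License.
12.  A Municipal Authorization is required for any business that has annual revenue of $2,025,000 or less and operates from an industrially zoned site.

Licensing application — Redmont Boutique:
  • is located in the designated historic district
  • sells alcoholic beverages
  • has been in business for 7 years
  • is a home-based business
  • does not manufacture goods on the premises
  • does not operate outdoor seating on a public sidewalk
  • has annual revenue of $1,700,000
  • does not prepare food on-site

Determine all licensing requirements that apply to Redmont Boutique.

Commercial Authorization, Municipal Certificate, Municipal Permit, Standard Certificate

1. years in business 7 ≤ 8 → Municipal Certificate required.
2. does not operate outdoor seating on a public sidewalk → Standard Certificate exemption does not apply.
3. years in business 7 ≤ 14; sells alcoholic beverages; is located in the designated historic district → Commercial Authorization required.
4. years in business 7 ≤ 18 → Established Business License not required.
5. revenue $1,700,000 ≥ $1,200,000; years in business 7 ≤ 14 → Trade Authorization not required.
6. is a home-based business (not: operates from an industrially zoned site) → Regulatory Certificate not required.
7. years in business 7 ≤ 12; is located in the designated historic district; is a home-based business (not: operates from an industrially zoned site) → Annual Authorization not required.
8. years in business 7 ≥ 5; revenue $1,700,000 > $925,000; is a home-based business → Municipal Permit required.
9. years in business 7 > 4 → Standard Certificate required.
10. years in business 7 > 6; is a home-based business → General Business Registration not required.
11. years in business 7 ≥ 5 → New Business License not required.
12. revenue $1,700,000 ≤ $2,025,000; is a home-based business (not: operates from an industrially zoned site) → Municipal Authorization not required.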